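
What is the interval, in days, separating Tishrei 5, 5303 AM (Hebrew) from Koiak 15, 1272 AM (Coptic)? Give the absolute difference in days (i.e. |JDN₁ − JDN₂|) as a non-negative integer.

JDN of the first date = 2284531.
JDN of the second date = 2289367.
|2289367 − 2284531| = 4836.

4836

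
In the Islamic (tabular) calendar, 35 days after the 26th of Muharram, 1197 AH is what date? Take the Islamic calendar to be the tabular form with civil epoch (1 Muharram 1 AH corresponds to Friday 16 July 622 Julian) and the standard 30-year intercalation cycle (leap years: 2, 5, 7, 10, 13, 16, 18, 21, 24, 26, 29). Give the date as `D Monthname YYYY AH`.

The starting date is JDN 2372288; 2372288 + 35 = 2372323.
JDN 2372323 corresponds to 2 Rabi' al-Awwal 1197 AH.

2 Rabi' al-Awwal 1197 AH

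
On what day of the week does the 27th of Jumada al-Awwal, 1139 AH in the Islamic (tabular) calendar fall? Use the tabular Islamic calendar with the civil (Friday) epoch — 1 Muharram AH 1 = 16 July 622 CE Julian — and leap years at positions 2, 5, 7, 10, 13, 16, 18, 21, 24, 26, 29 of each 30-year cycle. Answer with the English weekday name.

This is JDN 2351853 (20 January 1727 Gregorian).
2351853 ≡ 0 (mod 7); counting from Monday = 0 gives Monday.

Monday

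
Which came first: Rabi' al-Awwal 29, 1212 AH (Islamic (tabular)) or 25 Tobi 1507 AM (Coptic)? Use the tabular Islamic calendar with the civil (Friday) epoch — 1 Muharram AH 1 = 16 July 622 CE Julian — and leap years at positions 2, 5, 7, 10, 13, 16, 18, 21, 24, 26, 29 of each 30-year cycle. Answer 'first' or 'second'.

First date → JDN 2377665; second date → JDN 2375240.
JDN 2375240 < JDN 2377665, so the second date is earlier.

second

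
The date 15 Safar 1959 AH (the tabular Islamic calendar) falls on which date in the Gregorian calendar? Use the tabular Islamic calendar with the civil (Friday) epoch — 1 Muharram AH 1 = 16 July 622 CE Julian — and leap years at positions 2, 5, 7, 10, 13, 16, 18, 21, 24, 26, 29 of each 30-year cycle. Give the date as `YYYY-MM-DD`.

2522-05-13

Julian Day Number of the source date = 2642334.
Converting JDN 2642334 to the Gregorian calendar gives 13 May 2522 CE.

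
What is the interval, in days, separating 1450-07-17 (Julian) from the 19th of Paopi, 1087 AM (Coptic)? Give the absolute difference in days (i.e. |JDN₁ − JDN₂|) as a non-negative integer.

29129

First date → JDN 2250868; second date → JDN 2221739.
The interval is |2250868 − 2221739| = 29129 days.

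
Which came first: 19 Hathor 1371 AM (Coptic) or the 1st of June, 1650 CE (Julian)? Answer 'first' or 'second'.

The two dates have Julian Day Numbers 2325500 and 2323872 respectively.
Since 2323872 < 2325500, the second date comes first.

second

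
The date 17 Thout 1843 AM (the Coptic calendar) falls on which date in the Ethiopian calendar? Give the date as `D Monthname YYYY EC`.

17 Meskerem 2119 EC

Both dates share Julian Day Number 2497836; in the Ethiopian calendar that is 17 Meskerem 2119 EC.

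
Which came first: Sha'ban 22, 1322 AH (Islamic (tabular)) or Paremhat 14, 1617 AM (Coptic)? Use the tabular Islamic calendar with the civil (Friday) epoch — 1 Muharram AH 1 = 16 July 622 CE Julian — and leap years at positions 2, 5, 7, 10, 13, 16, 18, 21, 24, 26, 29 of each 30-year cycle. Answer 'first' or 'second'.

second

Converting both to JDN: 2416786 vs 2415467; the smaller is the second.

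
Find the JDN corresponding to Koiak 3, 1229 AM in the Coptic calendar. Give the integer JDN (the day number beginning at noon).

Equivalently 9 December 1512 (proleptic Gregorian).
JDN 2400001 is 17 November 1858 CE (Gregorian), MJD 0; the target day is −126352 days from there, so JDN = 2273649.

2273649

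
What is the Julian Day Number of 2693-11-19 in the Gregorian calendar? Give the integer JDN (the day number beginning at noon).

JDN 2400001 is 17 November 1858 CE (Gregorian), MJD 0; the target day is +304980 days from there, so JDN = 2704981.

2704981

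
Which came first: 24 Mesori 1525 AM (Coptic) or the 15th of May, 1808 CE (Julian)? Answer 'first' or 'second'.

second

Converting both to JDN: 2382024 vs 2381565; the smaller is the second.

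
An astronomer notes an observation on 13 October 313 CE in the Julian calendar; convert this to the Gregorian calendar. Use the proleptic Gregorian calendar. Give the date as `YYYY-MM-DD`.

At this point the Julian calendar is 1 day behind the Gregorian.
13 October 313 Julian + 1 day → 14 October 313 Gregorian.

0313-10-14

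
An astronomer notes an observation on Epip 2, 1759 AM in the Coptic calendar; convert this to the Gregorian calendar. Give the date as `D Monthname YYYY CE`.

Julian Day Number of the source date = 2467440.
Converting JDN 2467440 to the Gregorian calendar gives 9 July 2043 CE.

9 July 2043 CE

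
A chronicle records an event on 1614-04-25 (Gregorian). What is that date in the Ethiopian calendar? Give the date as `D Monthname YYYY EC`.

Both dates share Julian Day Number 2310676; in the Ethiopian calendar that is 20 Miyazya 1606 EC.

20 Miyazya 1606 EC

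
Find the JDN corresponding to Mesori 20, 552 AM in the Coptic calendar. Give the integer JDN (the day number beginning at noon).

Equivalently 17 August 836 (proleptic Gregorian).
JDN 2451545 is 1 January 2000 CE (Gregorian); the target day is −424913 days from there, so JDN = 2026632.

2026632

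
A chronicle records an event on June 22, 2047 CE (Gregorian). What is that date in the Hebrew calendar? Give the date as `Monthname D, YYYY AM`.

Sivan 28, 5807 AM

Both dates share Julian Day Number 2468884; in the Hebrew calendar that is 28 Sivan 5807 AM.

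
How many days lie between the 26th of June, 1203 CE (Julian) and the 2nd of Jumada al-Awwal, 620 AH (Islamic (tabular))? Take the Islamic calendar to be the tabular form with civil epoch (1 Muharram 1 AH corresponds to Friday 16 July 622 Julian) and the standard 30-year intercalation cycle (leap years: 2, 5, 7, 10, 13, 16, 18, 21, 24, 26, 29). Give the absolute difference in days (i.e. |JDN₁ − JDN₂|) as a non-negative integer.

7282

First date → JDN 2160630; second date → JDN 2167912.
The interval is |2160630 − 2167912| = 7282 days.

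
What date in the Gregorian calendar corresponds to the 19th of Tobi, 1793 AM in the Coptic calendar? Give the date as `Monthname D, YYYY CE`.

January 27, 2077 CE

Julian Day Number of the source date = 2479696.
Converting JDN 2479696 to the Gregorian calendar gives 27 January 2077 CE.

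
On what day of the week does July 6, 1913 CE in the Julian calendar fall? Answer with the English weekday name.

Saturday

In the Gregorian calendar this is 19 July 1913 (JDN 2419968).
Since JDN mod 7 = 5 (0 = Monday), the day is Saturday.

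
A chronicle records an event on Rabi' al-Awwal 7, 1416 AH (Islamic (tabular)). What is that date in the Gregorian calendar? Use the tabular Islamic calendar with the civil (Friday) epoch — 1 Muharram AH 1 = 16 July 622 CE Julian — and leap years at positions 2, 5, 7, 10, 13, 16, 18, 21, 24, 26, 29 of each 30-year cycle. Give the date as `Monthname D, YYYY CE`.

August 4, 1995 CE

Both dates share Julian Day Number 2449934; in the Gregorian calendar that is 4 August 1995 CE.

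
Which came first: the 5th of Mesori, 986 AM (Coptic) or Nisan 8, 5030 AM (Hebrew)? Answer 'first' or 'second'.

First date → JDN 2185135; second date → JDN 2185016.
JDN 2185016 < JDN 2185135, so the second date is earlier.

second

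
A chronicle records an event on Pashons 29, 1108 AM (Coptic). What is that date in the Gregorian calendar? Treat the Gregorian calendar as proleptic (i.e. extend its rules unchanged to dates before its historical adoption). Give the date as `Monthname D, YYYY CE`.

June 1, 1392 CE

Both dates share Julian Day Number 2229630; in the Gregorian calendar that is 1 June 1392 CE.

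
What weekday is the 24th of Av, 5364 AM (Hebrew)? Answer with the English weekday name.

Friday

This is JDN 2307141 (20 August 1604 Gregorian).
Since JDN mod 7 = 4 (0 = Monday), the day is Friday.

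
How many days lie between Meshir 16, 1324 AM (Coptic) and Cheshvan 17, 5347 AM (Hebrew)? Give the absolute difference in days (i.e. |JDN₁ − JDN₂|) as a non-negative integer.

First date → JDN 2308421; second date → JDN 2300636.
The interval is |2308421 − 2300636| = 7785 days.

7785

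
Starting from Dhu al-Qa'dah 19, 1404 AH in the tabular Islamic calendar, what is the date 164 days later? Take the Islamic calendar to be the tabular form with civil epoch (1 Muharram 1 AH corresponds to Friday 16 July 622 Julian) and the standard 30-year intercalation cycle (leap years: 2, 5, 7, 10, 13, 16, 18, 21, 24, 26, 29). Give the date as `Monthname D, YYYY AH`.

Jumada al-Awwal 5, 1405 AH

Counting 164 days forward from JDN 2445929 reaches JDN 2446093, which is Jumada al-Awwal 5, 1405 AH.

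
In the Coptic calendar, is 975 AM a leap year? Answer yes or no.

yes

975 mod 4 = 3; in the Coptic calendar a year is leap when year mod 4 = 3, so it is a leap year.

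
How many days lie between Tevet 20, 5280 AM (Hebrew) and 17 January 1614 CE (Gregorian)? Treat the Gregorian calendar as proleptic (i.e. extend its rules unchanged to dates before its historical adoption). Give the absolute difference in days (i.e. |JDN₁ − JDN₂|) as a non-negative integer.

JDN of the first date = 2276218.
JDN of the second date = 2310578.
|2310578 − 2276218| = 34360.

34360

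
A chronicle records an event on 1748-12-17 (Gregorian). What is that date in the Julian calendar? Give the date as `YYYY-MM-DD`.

The Julian–Gregorian offset here is 11 days (Julian trailing).
17 December 1748 Gregorian − 11 days → 6 December 1748 Julian.

1748-12-06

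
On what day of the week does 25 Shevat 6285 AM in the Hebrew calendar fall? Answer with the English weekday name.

In the Gregorian calendar this is 20 February 2525 (JDN 2643348).
JDN 2643348 mod 7 = 1, and JDN 0 was a Monday, so this is a Tuesday.

Tuesday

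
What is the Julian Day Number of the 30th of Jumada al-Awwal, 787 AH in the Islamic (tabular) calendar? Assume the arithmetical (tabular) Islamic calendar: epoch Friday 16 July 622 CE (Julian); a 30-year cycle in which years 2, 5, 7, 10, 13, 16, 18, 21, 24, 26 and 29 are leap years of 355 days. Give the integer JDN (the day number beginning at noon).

2227119

Equivalently 17 July 1385 (proleptic Gregorian).
JDN 2400001 is 17 November 1858 CE (Gregorian), MJD 0; the target day is −172882 days from there, so JDN = 2227119.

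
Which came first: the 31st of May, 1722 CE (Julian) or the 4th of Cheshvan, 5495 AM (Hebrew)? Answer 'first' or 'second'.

first

Converting both to JDN: 2350169 vs 2354694; the smaller is the first.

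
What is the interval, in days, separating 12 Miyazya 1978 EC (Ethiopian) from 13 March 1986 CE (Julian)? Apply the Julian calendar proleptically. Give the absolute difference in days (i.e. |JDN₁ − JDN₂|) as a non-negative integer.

25

First date → JDN 2446541; second date → JDN 2446516.
The interval is |2446541 − 2446516| = 25 days.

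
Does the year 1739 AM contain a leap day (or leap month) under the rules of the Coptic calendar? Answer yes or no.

yes

1739 mod 4 = 3; in the Coptic calendar a year is leap when year mod 4 = 3, so it is a leap year.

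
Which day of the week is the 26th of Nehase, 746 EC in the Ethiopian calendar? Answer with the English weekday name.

In the proleptic Gregorian calendar this is 23 August 754 (JDN 1996687).
1996687 ≡ 0 (mod 7); counting from Monday = 0 gives Monday.

Monday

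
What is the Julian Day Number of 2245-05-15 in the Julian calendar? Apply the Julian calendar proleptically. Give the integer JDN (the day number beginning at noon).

Equivalently 30 May 2245 (Gregorian).
JDN 2451545 is 1 January 2000 CE (Gregorian); the target day is +89634 days from there, so JDN = 2541179.

2541179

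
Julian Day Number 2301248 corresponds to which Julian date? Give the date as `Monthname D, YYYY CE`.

June 22, 1588 CE

The Gregorian equivalent of JDN 2301248 is 2 July 1588.
In the Julian calendar that day is June 22, 1588 CE.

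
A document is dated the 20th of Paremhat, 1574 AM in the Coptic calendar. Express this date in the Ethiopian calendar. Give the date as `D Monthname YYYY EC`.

The source date corresponds to 28 March 1858 in the Gregorian calendar (JDN 2399767).
That day falls on 20 Megabit 1850 EC in the Ethiopian calendar.

20 Megabit 1850 EC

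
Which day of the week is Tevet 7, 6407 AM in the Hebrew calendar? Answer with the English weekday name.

Equivalently 7 January 2647 Gregorian, JDN 2687863.
JDN 2687863 mod 7 = 3, and JDN 0 was a Monday, so this is a Thursday.

Thursday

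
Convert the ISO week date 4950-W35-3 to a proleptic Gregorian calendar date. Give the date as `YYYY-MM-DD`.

ISO week 1 of 4950 is the week containing the first Thursday of 4950.
Week 35, day 3 (Wednesday) lands on 4950-08-26.

4950-08-26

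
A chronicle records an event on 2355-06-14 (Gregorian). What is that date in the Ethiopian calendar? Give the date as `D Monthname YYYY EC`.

Both dates share Julian Day Number 2581370; in the Ethiopian calendar that is 4 Sene 2347 EC.

4 Sene 2347 EC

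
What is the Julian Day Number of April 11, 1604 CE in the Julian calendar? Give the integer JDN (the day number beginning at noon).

2307020

In the Gregorian calendar the same day is 21 April 1604.
JDN 2451545 is 1 January 2000 CE (Gregorian); the target day is −144525 days from there, so JDN = 2307020.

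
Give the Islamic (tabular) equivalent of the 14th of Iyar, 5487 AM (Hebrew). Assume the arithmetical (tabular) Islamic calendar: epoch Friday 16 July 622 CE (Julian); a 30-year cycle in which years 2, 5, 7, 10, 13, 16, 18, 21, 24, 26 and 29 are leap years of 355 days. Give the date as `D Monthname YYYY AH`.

14 Ramadan 1139 AH

Julian Day Number of the source date = 2351958.
Converting JDN 2351958 to the tabular Islamic calendar gives 14 Ramadan 1139 AH.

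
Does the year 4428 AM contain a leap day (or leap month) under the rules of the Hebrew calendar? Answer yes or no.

no

Hebrew year 4428 is year 1 of its 19-year Metonic cycle; leap years are at positions 3, 6, 8, 11, 14, 17, 19, so it is a common year (12 months).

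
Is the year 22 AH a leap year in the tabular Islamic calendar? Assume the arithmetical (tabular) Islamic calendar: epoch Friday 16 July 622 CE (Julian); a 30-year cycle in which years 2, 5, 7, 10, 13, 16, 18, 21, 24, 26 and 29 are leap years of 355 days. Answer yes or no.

Year 22 AH is year 22 of its 30-year cycle; leap positions are 2, 5, 7, 10, 13, 16, 18, 21, 24, 26, 29, so it is a common year (354 days).

no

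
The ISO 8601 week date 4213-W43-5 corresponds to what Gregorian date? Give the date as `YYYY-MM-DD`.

ISO week 1 of 4213 is the week containing the first Thursday of 4213.
Week 43, day 5 (Friday) lands on 4213-10-29.

4213-10-29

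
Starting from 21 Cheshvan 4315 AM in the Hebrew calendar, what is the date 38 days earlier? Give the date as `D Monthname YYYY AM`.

Counting 38 days back from JDN 1923713 reaches JDN 1923675, which is 13 Tishrei 4315 AM.

13 Tishrei 4315 AM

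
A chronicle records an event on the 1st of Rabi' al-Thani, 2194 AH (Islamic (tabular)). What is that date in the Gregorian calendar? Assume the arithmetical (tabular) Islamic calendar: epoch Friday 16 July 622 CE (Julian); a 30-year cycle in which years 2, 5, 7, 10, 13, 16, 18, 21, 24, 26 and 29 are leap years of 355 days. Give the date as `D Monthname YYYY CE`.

Both dates share Julian Day Number 2725655; in the Gregorian calendar that is 28 June 2750 CE.

28 June 2750 CE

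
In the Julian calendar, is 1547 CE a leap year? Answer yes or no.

1547 mod 4 = 3, so it is a common year in the Julian calendar.

no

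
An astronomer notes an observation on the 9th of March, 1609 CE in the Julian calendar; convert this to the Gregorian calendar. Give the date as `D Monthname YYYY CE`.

19 March 1609 CE

For dates in this range the Gregorian date is 10 days ahead of the Julian.
9 March 1609 Julian + 10 days → 19 March 1609 Gregorian.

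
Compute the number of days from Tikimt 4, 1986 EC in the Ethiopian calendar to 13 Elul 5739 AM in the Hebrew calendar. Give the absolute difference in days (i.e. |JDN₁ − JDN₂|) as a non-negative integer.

JDN of the first date = 2449275.
JDN of the second date = 2444122.
|2444122 − 2449275| = 5153.

5153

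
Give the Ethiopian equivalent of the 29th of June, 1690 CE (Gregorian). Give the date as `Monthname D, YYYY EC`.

Sene 25, 1682 EC

Julian Day Number of the source date = 2338500.
Converting JDN 2338500 to the Ethiopian calendar gives 25 Sene 1682 EC.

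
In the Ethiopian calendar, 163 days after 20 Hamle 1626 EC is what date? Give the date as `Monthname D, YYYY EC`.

Counting 163 days forward from JDN 2318071 reaches JDN 2318234, which is Tahsas 28, 1627 EC.

Tahsas 28, 1627 EC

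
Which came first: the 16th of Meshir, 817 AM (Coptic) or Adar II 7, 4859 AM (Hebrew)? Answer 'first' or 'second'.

The two dates have Julian Day Numbers 2123239 and 2122529 respectively.
Since 2122529 < 2123239, the second date comes first.

second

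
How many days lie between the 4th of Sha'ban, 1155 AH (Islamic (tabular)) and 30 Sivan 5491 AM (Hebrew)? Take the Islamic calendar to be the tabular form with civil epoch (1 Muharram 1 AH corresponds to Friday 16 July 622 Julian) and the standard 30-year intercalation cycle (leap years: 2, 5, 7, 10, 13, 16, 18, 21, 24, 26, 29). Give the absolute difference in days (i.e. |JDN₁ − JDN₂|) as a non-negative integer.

JDN of the first date = 2357589.
JDN of the second date = 2353479.
|2353479 − 2357589| = 4110.

4110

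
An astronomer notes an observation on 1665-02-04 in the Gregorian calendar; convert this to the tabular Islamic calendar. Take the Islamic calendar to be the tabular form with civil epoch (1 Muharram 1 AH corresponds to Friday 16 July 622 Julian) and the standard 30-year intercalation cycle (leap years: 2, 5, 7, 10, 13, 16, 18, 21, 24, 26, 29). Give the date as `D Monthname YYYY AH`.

18 Rajab 1075 AH

Both dates share Julian Day Number 2329224; in the tabular Islamic calendar that is 18 Rajab 1075 AH.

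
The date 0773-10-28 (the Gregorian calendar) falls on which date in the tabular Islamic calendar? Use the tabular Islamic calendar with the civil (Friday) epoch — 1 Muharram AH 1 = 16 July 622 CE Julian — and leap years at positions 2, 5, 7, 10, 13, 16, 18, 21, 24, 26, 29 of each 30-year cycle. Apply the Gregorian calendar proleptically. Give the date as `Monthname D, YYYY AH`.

Julian Day Number of the source date = 2003693.
Converting JDN 2003693 to the tabular Islamic calendar gives 2 Dhu al-Hijjah 156 AH.

Dhu al-Hijjah 2, 156 AH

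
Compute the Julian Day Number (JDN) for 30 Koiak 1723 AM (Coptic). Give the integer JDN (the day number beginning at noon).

2454109

Equivalently 8 January 2007 (Gregorian).
JDN 2400001 is 17 November 1858 CE (Gregorian), MJD 0; the target day is +54108 days from there, so JDN = 2454109.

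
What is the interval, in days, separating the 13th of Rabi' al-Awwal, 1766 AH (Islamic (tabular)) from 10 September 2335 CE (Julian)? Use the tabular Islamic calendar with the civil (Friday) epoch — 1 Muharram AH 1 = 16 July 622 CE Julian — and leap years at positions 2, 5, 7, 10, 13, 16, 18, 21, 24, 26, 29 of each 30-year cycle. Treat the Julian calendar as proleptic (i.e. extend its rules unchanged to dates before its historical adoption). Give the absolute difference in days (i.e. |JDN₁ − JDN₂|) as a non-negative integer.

201

JDN of the first date = 2573968.
JDN of the second date = 2574169.
|2574169 − 2573968| = 201.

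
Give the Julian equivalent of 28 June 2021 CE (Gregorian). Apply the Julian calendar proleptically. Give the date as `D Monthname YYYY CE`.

15 June 2021 CE

The Julian–Gregorian offset here is 13 days (Julian trailing).
28 June 2021 Gregorian − 13 days → 15 June 2021 Julian.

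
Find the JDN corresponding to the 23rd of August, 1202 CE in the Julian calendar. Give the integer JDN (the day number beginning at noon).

Equivalently 30 August 1202 (proleptic Gregorian).
JDN 2451545 is 1 January 2000 CE (Gregorian); the target day is −291222 days from there, so JDN = 2160323.

2160323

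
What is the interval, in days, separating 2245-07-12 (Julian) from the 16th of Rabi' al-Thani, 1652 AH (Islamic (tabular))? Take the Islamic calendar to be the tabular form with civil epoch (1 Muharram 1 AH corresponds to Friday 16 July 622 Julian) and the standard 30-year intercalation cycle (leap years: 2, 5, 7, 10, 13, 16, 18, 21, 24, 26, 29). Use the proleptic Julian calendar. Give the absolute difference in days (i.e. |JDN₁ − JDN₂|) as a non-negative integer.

7634

First date → JDN 2541237; second date → JDN 2533603.
The interval is |2541237 − 2533603| = 7634 days.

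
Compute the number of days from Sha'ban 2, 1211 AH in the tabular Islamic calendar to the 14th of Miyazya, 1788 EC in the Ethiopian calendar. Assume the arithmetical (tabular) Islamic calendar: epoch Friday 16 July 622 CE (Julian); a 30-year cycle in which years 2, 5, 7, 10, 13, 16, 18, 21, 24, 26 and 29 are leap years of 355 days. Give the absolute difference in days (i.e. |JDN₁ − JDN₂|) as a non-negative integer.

First date → JDN 2377432; second date → JDN 2377146.
The interval is |2377432 − 2377146| = 286 days.

286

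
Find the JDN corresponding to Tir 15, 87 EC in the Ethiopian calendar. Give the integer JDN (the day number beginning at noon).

Equivalently 8 January 95 (proleptic Gregorian).
JDN 2451545 is 1 January 2000 CE (Gregorian); the target day is −695779 days from there, so JDN = 1755766.

1755766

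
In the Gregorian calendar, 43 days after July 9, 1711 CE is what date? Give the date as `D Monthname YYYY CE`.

JDN of July 9, 1711 CE = 2346179.
2346179 + 43 = 2346222.
JDN 2346222 in the Gregorian calendar is 21 August 1711 CE.

21 August 1711 CE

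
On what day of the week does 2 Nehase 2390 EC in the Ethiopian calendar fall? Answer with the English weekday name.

Tuesday

Equivalently 11 August 2398 Gregorian, JDN 2597134.
Since JDN mod 7 = 1 (0 = Monday), the day is Tuesday.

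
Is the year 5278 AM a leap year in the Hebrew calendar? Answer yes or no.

Hebrew year 5278 is year 15 of its 19-year Metonic cycle; leap years are at positions 3, 6, 8, 11, 14, 17, 19, so it is a common year (12 months).

no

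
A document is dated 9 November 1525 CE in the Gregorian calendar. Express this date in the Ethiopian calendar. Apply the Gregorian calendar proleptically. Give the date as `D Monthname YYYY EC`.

Julian Day Number of the source date = 2278367.
Converting JDN 2278367 to the Ethiopian calendar gives 3 Hidar 1518 EC.

3 Hidar 1518 EC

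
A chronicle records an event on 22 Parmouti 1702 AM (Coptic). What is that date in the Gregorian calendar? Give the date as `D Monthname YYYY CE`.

30 April 1986 CE

Both dates share Julian Day Number 2446551; in the Gregorian calendar that is 30 April 1986 CE.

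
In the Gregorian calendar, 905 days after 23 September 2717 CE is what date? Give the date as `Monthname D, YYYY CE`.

The starting date is JDN 2713689; 2713689 + 905 = 2714594.
JDN 2714594 corresponds to March 16, 2720 CE.

March 16, 2720 CE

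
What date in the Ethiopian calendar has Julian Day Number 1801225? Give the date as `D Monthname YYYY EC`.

3 Hamle 211 EC

JDN 1801225 is 27 June 219 in the proleptic Gregorian calendar.
In the Ethiopian calendar that day is 3 Hamle 211 EC.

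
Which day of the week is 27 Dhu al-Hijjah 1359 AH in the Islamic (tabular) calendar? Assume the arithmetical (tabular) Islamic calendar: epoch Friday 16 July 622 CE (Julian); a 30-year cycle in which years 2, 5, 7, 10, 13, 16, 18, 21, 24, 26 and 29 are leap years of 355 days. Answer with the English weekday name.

Sunday

In the Gregorian calendar this is 26 January 1941 (JDN 2430021).
JDN 2430021 mod 7 = 6, and JDN 0 was a Monday, so this is a Sunday.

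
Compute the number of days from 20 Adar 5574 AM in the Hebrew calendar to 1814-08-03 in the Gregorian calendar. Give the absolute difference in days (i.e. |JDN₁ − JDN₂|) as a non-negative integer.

144

First date → JDN 2383680; second date → JDN 2383824.
The interval is |2383680 − 2383824| = 144 days.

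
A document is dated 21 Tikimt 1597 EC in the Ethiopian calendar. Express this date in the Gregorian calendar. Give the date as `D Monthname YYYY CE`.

Both dates share Julian Day Number 2307210; in the Gregorian calendar that is 28 October 1604 CE.

28 October 1604 CE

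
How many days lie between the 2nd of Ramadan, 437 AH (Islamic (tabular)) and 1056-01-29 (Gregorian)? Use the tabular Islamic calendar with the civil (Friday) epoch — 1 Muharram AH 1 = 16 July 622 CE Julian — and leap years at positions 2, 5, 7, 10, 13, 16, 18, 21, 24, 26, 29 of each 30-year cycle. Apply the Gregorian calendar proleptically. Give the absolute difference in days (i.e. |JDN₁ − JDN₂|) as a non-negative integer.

JDN of the first date = 2103181.
JDN of the second date = 2106784.
|2106784 − 2103181| = 3603.

3603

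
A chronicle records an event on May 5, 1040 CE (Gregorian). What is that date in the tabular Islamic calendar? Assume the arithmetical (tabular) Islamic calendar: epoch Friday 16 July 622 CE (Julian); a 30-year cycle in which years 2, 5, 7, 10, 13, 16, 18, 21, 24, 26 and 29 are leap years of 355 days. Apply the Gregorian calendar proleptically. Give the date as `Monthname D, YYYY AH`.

Sha'ban 13, 431 AH

Julian Day Number of the source date = 2101037.
Converting JDN 2101037 to the tabular Islamic calendar gives 13 Sha'ban 431 AH.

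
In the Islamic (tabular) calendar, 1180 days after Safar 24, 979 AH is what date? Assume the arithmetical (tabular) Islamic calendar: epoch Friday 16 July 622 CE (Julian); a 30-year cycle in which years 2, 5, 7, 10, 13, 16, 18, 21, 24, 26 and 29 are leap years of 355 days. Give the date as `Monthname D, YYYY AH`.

JDN of Safar 24, 979 AH = 2295064.
2295064 + 1180 = 2296244.
JDN 2296244 in the tabular Islamic calendar is Jumada al-Thani 23, 982 AH.

Jumada al-Thani 23, 982 AH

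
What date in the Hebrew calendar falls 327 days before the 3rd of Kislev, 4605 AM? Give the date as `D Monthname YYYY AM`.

JDN of the 3rd of Kislev, 4605 AM = 2029649.
2029649 − 327 = 2029322.
JDN 2029322 in the Hebrew calendar is 1 Shevat 4604 AM.

1 Shevat 4604 AM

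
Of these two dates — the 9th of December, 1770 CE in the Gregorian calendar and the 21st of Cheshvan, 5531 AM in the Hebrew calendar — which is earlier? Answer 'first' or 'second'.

second

First date → JDN 2367882; second date → JDN 2367852.
JDN 2367852 < JDN 2367882, so the second date is earlier.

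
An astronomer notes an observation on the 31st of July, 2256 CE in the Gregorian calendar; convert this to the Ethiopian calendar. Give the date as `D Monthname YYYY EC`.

Both dates share Julian Day Number 2545259; in the Ethiopian calendar that is 22 Hamle 2248 EC.

22 Hamle 2248 EC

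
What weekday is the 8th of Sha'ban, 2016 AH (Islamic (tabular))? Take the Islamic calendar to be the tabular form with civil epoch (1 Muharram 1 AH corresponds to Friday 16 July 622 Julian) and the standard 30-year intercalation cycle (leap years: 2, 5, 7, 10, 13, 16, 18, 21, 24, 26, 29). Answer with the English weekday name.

Equivalently 17 February 2578 Gregorian, JDN 2662703.
Since JDN mod 7 = 1 (0 = Monday), the day is Tuesday.

Tuesday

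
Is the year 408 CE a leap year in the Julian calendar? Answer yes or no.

yes

408 mod 4 = 0, so it is a leap year in the Julian calendar.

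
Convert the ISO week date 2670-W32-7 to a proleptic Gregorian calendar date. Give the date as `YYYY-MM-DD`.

ISO week 1 of 2670 is the week containing the first Thursday of 2670.
Week 32, day 7 (Sunday) lands on 2670-08-14.

2670-08-14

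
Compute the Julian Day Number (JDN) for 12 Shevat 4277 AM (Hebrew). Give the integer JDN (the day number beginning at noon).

1909912

In the proleptic Gregorian calendar the same day is 22 January 517.
JDN 2400001 is 17 November 1858 CE (Gregorian), MJD 0; the target day is −490089 days from there, so JDN = 1909912.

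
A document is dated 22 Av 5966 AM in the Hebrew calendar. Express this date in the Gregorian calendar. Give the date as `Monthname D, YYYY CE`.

August 27, 2206 CE

Julian Day Number of the source date = 2527023.
Converting JDN 2527023 to the Gregorian calendar gives 27 August 2206 CE.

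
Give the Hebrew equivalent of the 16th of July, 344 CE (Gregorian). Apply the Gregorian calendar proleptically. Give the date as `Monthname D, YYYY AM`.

Both dates share Julian Day Number 1846900; in the Hebrew calendar that is 18 Tammuz 4104 AM.

Tammuz 18, 4104 AM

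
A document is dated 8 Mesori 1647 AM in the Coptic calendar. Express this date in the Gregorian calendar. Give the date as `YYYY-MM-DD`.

Julian Day Number of the source date = 2426568.
Converting JDN 2426568 to the Gregorian calendar gives 14 August 1931 CE.

1931-08-14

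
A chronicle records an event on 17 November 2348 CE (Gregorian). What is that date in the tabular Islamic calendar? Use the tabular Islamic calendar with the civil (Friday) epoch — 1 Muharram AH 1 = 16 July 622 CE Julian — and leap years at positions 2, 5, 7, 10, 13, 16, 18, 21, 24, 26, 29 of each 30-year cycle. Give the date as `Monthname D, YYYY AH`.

Rabi' al-Thani 24, 1780 AH

Julian Day Number of the source date = 2578970.
Converting JDN 2578970 to the tabular Islamic calendar gives 24 Rabi' al-Thani 1780 AH.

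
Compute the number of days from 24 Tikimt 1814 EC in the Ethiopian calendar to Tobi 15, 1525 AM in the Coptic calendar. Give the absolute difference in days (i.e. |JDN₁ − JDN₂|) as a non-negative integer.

First date → JDN 2386472; second date → JDN 2381805.
The interval is |2386472 − 2381805| = 4667 days.

4667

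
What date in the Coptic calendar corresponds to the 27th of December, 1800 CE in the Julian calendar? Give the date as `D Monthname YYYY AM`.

1 Tobi 1517 AM

Julian Day Number of the source date = 2378869.
Converting JDN 2378869 to the Coptic calendar gives 1 Tobi 1517 AM.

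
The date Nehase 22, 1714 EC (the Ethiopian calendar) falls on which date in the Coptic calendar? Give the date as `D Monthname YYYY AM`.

22 Mesori 1438 AM

Both dates share Julian Day Number 2350245; in the Coptic calendar that is 22 Mesori 1438 AM.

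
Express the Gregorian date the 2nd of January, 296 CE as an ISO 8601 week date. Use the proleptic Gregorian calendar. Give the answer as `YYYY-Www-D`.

The weekday is Thursday (ISO weekday 4).
That Thursday belongs to ISO week 1 of ISO year 296.

0296-W01-4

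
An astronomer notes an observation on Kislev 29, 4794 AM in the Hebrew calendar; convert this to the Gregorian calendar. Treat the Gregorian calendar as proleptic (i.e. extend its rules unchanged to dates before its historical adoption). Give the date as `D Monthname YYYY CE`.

Julian Day Number of the source date = 2098688.
Converting JDN 2098688 to the Gregorian calendar gives 29 November 1033 CE.

29 November 1033 CE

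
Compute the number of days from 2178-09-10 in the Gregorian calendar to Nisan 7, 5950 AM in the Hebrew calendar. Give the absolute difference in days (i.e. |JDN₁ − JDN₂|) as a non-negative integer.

First date → JDN 2516811; second date → JDN 2521043.
The interval is |2516811 − 2521043| = 4232 days.

4232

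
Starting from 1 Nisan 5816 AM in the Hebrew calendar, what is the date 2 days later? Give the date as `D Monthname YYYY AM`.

3 Nisan 5816 AM

Counting 2 days forward from JDN 2472076 reaches JDN 2472078, which is 3 Nisan 5816 AM.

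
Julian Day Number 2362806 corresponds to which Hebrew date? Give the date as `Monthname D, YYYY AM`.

Tevet 23, 5517 AM

The Gregorian equivalent of JDN 2362806 is 15 January 1757.
In the Hebrew calendar that day is Tevet 23, 5517 AM.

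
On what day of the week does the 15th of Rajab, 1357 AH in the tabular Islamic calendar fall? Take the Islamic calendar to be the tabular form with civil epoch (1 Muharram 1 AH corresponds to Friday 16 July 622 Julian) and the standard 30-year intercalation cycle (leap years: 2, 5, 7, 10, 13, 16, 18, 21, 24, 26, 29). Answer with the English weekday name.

Saturday

Equivalently 10 September 1938 Gregorian, JDN 2429152.
Since JDN mod 7 = 5 (0 = Monday), the day is Saturday.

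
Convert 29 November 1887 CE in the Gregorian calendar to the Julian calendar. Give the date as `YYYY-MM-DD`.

1887-11-17

For dates in this range the Gregorian date is 12 days ahead of the Julian.
29 November 1887 Gregorian − 12 days → 17 November 1887 Julian.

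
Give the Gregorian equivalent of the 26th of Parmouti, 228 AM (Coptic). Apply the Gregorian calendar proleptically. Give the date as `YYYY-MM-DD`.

Julian Day Number of the source date = 1908177.
Converting JDN 1908177 to the Gregorian calendar gives 23 April 512 CE.

0512-04-23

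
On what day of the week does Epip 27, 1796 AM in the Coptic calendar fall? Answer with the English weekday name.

This is JDN 2480980 (3 August 2080 Gregorian).
2480980 ≡ 5 (mod 7); counting from Monday = 0 gives Saturday.

Saturday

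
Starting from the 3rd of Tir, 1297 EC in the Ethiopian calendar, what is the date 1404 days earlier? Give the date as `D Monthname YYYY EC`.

The starting date is JDN 2197707; 2197707 − 1404 = 2196303.
JDN 2196303 corresponds to 30 Yekatit 1293 EC.

30 Yekatit 1293 EC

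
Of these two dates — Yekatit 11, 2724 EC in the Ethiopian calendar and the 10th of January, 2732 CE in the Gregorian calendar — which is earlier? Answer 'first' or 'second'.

second

First date → JDN 2718957; second date → JDN 2718911.
JDN 2718911 < JDN 2718957, so the second date is earlier.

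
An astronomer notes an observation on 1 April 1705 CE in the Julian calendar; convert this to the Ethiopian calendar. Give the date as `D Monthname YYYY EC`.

6 Miyazya 1697 EC

The source date corresponds to 12 April 1705 in the Gregorian calendar (JDN 2343900).
That day falls on 6 Miyazya 1697 EC in the Ethiopian calendar.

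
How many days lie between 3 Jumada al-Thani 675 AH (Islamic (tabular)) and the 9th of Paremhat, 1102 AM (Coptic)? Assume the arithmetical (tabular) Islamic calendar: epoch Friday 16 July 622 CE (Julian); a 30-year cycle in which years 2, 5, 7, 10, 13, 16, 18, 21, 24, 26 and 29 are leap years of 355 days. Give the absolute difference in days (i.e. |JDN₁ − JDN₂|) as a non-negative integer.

39925

First date → JDN 2187433; second date → JDN 2227358.
The interval is |2187433 − 2227358| = 39925 days.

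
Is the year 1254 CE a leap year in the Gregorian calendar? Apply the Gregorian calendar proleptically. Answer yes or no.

no

1254 is not divisible by 4, so it is a common year.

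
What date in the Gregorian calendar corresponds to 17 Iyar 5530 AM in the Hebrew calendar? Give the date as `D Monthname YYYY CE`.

12 May 1770 CE

Julian Day Number of the source date = 2367671.
Converting JDN 2367671 to the Gregorian calendar gives 12 May 1770 CE.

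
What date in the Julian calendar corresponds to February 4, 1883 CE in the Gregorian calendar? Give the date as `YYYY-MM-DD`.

1883-01-23

For dates in this range the Gregorian date is 12 days ahead of the Julian.
4 February 1883 Gregorian − 12 days → 23 January 1883 Julian.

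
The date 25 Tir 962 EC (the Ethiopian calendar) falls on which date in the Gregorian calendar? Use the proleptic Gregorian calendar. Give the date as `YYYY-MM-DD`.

0970-01-25

Julian Day Number of the source date = 2075370.
Converting JDN 2075370 to the Gregorian calendar gives 25 January 970 CE.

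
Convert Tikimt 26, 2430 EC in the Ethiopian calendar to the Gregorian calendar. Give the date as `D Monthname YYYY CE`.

Julian Day Number of the source date = 2611468.
Converting JDN 2611468 to the Gregorian calendar gives 8 November 2437 CE.

8 November 2437 CE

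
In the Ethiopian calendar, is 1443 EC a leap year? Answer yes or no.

1443 mod 4 = 3; in the Ethiopian calendar a year is leap when year mod 4 = 3, so it is a leap year.

yes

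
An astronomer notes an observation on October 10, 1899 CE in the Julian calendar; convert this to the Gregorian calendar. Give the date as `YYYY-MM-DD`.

At this point the Julian calendar is 12 days behind the Gregorian.
10 October 1899 Julian + 12 days → 22 October 1899 Gregorian.

1899-10-22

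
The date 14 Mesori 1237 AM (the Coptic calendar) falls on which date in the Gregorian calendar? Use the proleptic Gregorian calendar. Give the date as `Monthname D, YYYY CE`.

August 17, 1521 CE

Julian Day Number of the source date = 2276822.
Converting JDN 2276822 to the Gregorian calendar gives 17 August 1521 CE.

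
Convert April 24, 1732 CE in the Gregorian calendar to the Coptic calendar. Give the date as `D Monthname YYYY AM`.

18 Parmouti 1448 AM

Julian Day Number of the source date = 2353774.
Converting JDN 2353774 to the Coptic calendar gives 18 Parmouti 1448 AM.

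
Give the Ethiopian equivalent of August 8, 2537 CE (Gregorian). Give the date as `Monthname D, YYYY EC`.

Hamle 28, 2529 EC

Both dates share Julian Day Number 2647900; in the Ethiopian calendar that is 28 Hamle 2529 EC.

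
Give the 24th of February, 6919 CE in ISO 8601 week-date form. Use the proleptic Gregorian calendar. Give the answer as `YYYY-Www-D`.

6919-W08-5

The weekday is Friday (ISO weekday 5).
That Friday belongs to ISO week 8 of ISO year 6919.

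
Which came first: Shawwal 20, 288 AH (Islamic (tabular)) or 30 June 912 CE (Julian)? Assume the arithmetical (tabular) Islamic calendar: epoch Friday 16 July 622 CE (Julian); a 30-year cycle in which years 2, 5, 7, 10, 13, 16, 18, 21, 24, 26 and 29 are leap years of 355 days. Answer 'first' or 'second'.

The two dates have Julian Day Numbers 2050428 and 2054347 respectively.
Since 2050428 < 2054347, the first date comes first.

first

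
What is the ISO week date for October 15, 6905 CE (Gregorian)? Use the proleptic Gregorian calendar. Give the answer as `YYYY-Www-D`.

6905-W42-4

The weekday is Thursday (ISO weekday 4).
That Thursday belongs to ISO week 42 of ISO year 6905.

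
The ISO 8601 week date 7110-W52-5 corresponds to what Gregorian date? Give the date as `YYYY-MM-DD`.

ISO week 1 of 7110 is the week containing the first Thursday of 7110.
Week 52, day 5 (Friday) lands on 7110-12-30.

7110-12-30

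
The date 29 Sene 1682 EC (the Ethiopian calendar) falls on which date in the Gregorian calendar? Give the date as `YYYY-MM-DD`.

1690-07-03

Both dates share Julian Day Number 2338504; in the Gregorian calendar that is 3 July 1690 CE.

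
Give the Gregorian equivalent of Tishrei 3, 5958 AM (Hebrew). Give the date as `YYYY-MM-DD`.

2197-09-14

Julian Day Number of the source date = 2523755.
Converting JDN 2523755 to the Gregorian calendar gives 14 September 2197 CE.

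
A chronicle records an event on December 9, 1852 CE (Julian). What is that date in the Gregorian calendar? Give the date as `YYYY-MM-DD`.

At this point the Julian calendar is 12 days behind the Gregorian.
9 December 1852 Julian + 12 days → 21 December 1852 Gregorian.

1852-12-21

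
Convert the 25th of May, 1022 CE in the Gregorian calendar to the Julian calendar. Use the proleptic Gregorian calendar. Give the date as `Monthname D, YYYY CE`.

May 19, 1022 CE

For dates in this range the Gregorian date is 6 days ahead of the Julian.
25 May 1022 Gregorian − 6 days → 19 May 1022 Julian.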